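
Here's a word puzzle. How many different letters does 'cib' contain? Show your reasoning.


Unique letters in 'cib': {b, c, i} = 3 distinct letters.

3


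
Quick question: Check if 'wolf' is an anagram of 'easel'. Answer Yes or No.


Sorted letters of 'wolf': 'flow'
Sorted letters of 'easel': 'aeels'
They do not match.

No


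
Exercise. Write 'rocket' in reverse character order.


Reverse 'rocket' character by character: 'tekcor'.

tekcor


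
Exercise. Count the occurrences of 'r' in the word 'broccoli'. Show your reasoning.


Letter 'r' in 'broccoli': found at position(s) 2 = 1 occurrence(s).

1


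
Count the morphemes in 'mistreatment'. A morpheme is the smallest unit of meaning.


Decomposition: mis- (prefix) + treat (root) + -ment (suffix) = 3 morpheme(s)

3 morphemes


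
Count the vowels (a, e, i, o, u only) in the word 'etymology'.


Vowels in 'etymology': e, o, o = 3 vowels.

3


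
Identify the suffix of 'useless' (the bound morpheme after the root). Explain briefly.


The word 'useless' = 'use' (root) + '-less' (suffix). The suffix is '-less'.

less


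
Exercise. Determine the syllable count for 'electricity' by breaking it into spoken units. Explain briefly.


Break 'electricity' into syllables: e-lec-tric-i-ty -> e | lec | tric | i | ty = 5 syllables

5 syllables


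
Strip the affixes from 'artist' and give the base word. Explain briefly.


Remove suffix '-ist' from 'artist' to get root 'art'.

art


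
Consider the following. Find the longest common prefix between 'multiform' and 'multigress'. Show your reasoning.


Compare from the start: 5 characters match: 'multi'. Mismatch at position 6: 'f' vs 'g'.

multi


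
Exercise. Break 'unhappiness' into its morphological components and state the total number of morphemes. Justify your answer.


Step 1: Identify prefix: 'un' (meaning: not/reverse)
Step 2: Identify root: 'happy'
Step 3: Identify suffix(es): 'ness'
Decomposition: un- (prefix: not/reverse) + happy (root) + -ness (suffix: state of)
Total morphemes: 3

3 morphemes (un- (prefix: not/reverse) + happy (root) + -ness (suffix: state of))


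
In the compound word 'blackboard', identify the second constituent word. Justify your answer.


Split 'blackboard' into 'black' + 'board'. The second part is 'board'.

board


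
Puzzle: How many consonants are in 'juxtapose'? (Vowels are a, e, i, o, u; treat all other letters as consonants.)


Consonants in 'juxtapose': j, x, t, p, s = 5 consonants.

5


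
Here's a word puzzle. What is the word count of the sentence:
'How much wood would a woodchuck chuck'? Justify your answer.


Split into words: How | much | wood | would | a | woodchuck | chuck = 7 words.

7


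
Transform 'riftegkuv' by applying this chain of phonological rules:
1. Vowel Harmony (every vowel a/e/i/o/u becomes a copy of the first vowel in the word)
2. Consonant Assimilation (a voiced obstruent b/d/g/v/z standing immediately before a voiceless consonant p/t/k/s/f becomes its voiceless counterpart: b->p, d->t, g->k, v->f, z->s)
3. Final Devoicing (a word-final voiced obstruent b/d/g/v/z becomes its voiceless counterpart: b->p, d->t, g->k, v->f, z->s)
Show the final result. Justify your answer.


Starting form: 'riftegkuv'
Rule 1: Vowel Harmony: all vowels become 'i' (matching first vowel). 'riftegkuv' -> 'riftigkiv'
Rule 2: Consonant Assimilation: voiced obstruent before voiceless consonant becomes voiceless ('gk' -> 'kk'). 'riftigkiv' -> 'riftikkiv'
Rule 3: Final Devoicing: word-final voiced obstruent 'v' becomes voiceless 'f'. 'riftikkiv' -> 'riftikkif'
Final form: 'riftikkif'

riftikkif


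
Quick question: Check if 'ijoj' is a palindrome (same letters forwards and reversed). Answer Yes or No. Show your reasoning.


Forward: 'ijoj'
Reversed: 'joji'
They differ.

No


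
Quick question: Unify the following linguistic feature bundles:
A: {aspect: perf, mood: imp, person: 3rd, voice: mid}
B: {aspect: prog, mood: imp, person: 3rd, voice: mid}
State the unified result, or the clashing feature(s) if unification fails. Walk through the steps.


Compare features:
aspect: A=perf vs B=prog -> CLASH
mood: A=imp vs B=imp -> unified: imp
person: A=3rd vs B=3rd -> unified: 3rd
voice: A=mid vs B=mid -> unified: mid
Clash detected on feature 'aspect' (perf vs prog); unification fails.

CLASH on 'aspect' (perf vs prog)


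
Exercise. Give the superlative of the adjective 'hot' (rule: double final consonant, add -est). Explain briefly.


Apply superlative formation (double final consonant, add -est): 'hot' -> 'hottest'.

hottest


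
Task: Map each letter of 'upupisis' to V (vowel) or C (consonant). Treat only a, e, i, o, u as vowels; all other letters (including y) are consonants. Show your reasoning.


Letter mapping: u = V, p = C, u = V, p = C, i = V, s = C, i = V, s = C.

VCVCVCVC


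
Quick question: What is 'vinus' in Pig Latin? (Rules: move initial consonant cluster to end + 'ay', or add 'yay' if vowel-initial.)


'vinus': move consonant cluster 'v' to end and add 'ay': 'inusvay'.

inusvay


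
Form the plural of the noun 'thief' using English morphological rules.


Apply rule: Change -f to -ves. 'thief' becomes 'thieves'.

thieves


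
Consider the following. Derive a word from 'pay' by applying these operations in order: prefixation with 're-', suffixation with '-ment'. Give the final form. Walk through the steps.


Step 1: Add prefix 're-' to 'pay' = 'repay'
Step 2: Add suffix '-ment' to 'repay' = 'repayment'

repayment


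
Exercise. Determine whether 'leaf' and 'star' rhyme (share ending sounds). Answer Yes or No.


Rime (stressed vowel + following sounds) of 'leaf': -eaf = /iːf/
Rime of 'star': -ar = /ɑːr/
/iːf/ and /ɑːr/ are different ending sounds, so the words do not rhyme.

No


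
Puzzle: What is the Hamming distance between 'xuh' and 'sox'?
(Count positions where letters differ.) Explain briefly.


Alignment:
Position 1: 'x' vs 's' = DIFFER
Position 2: 'u' vs 'o' = DIFFER
Position 3: 'h' vs 'x' = DIFFER
Total differences: 3

3


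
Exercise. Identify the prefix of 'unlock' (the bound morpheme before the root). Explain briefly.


The word 'unlock' = 'un' (prefix) + 'lock' (root). The prefix is 'un'.

un


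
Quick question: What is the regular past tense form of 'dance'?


Apply rule: Add -d (word ends in -e). 'dance' becomes 'danced'.

danced


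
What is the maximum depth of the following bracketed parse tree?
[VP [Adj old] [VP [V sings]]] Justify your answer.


Count bracket nesting levels:
'[' at pos 0: depth = 1
'[' at pos 4: depth = 2
'[' at pos 14: depth = 2
'[' at pos 18: depth = 3
Maximum depth reached: 3

3


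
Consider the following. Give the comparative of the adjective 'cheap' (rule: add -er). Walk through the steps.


Apply comparative formation (add -er): 'cheap' -> 'cheaper'.

cheaper


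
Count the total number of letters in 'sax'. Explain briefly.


Spell out 'sax' and number each letter: s(1), a(2), x(3). Total: 3 letters.

3


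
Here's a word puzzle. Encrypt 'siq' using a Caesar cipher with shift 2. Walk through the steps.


Shift each letter by 2: s -> u, i -> k, q -> s. Result: 'uks'.

uks


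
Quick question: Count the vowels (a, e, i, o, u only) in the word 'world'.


Vowels in 'world': o = 1 vowels.

1


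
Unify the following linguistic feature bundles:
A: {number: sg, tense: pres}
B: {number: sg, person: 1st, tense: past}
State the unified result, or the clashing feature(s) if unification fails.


Compare features:
number: A=sg vs B=sg -> unified: sg
person: A=_ vs B=1st -> unified: 1st
tense: A=pres vs B=past -> CLASH
Clash detected on feature 'tense' (pres vs past); unification fails.

CLASH on 'tense' (pres vs past)


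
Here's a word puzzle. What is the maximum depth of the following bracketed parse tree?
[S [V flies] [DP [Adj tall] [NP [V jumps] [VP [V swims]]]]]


Count bracket nesting levels:
'[' at pos 0: depth = 1
'[' at pos 3: depth = 2
'[' at pos 13: depth = 2
'[' at pos 17: depth = 3
'[' at pos 28: depth = 3
'[' at pos 32: depth = 4
'[' at pos 42: depth = 4
'[' at pos 46: depth = 5
Maximum depth reached: 5

5


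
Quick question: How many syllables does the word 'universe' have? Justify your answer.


Break 'universe' into syllables: u-ni-verse -> u | ni | verse = 3 syllables

3 syllables


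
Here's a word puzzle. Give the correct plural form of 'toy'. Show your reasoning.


Apply rule: Add -s. 'toy' becomes 'toys'.

toys


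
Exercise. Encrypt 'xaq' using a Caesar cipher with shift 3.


Shift each letter by 3: x -> a, a -> d, q -> t. Result: 'adt'.

adt


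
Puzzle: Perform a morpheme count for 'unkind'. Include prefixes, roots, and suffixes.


Decomposition: un- (prefix) + kind (root) = 2 morpheme(s)

2 morphemes


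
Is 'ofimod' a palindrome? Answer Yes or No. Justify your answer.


Forward: 'ofimod'
Reversed: 'domifo'
They differ.

No


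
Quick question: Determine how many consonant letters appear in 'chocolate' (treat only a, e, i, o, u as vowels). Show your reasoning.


Consonants in 'chocolate': c, h, c, l, t = 5 consonants.

5


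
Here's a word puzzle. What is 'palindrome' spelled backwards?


Reverse 'palindrome' character by character: 'emordnilap'.

emordnilap


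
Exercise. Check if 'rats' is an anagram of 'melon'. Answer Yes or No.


Sorted letters of 'rats': 'arst'
Sorted letters of 'melon': 'elmno'
They do not match.

No


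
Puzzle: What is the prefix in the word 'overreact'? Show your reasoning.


The word 'overreact' = 'over' (prefix) + 'react' (root). The prefix is 'over'.

over


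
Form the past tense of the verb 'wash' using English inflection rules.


Apply rule: Add -ed. 'wash' becomes 'washed'.

washed


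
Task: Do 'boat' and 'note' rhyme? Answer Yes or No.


Rime (stressed vowel + following sounds) of 'boat': -oat = /oʊt/
Rime of 'note': -ote = /oʊt/
/oʊt/ and /oʊt/ are the same ending sound, so the words rhyme.

Yes


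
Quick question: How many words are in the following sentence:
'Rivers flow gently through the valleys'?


Split into words: Rivers | flow | gently | through | the | valleys = 6 words.

6


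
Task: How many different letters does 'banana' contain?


Unique letters in 'banana': {a, b, n} = 3 distinct letters.

3


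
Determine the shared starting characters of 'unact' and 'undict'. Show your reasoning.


Compare from the start: 2 characters match: 'un'. Mismatch at position 3: 'a' vs 'd'.

un


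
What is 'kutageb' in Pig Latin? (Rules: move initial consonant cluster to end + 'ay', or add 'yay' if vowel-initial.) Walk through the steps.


'kutageb': move consonant cluster 'k' to end and add 'ay': 'utagebkay'.

utagebkay


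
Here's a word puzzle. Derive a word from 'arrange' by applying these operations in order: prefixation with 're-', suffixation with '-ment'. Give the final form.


Step 1: Add prefix 're-' to 'arrange' = 'rearrange'
Step 2: Add suffix '-ment' to 'rearrange' = 'rearrangement'

rearrangement


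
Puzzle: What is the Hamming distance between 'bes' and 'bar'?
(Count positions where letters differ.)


Alignment:
Position 1: 'b' vs 'b' = match
Position 2: 'e' vs 'a' = DIFFER
Position 3: 's' vs 'r' = DIFFER
Total differences: 2

2


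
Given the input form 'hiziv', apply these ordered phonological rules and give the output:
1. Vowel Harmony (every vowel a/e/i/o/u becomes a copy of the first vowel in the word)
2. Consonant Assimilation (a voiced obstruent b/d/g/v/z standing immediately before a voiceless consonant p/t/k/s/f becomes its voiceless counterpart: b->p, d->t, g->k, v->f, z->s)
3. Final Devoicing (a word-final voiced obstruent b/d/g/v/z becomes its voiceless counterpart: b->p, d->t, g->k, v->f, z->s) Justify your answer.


Starting form: 'hiziv'
Rule 1: Vowel Harmony: all vowels already match. No change.
Rule 2: Consonant Assimilation: no voiced obstruent (b/d/g/v/z) stands immediately before a voiceless consonant (p/t/k/s/f). No change.
Rule 3: Final Devoicing: word-final voiced obstruent 'v' becomes voiceless 'f'. 'hiziv' -> 'hizif'
Final form: 'hizif'

hizif


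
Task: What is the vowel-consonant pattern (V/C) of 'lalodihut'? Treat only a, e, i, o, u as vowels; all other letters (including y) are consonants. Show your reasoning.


Letter mapping: l = C, a = V, l = C, o = V, d = C, i = V, h = C, u = V, t = C.

CVCVCVCVC


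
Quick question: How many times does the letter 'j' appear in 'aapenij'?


Letter 'j' in 'aapenij': found at position(s) 7 = 1 occurrence(s).

1


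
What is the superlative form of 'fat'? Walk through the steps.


Apply superlative formation (double final consonant, add -est): 'fat' -> 'fattest'.

fattest


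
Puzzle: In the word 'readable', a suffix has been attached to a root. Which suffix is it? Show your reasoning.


The word 'readable' = 'read' (root) + '-able' (suffix). The suffix is '-able'.

able


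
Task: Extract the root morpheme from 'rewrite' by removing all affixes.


Remove prefix 're' from 'rewrite' to get root 'write'.

write


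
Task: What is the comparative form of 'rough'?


Apply comparative formation (add -er): 'rough' -> 'rougher'.

rougher


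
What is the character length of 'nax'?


Spell out 'nax' and number each letter: n(1), a(2), x(3). Total: 3 letters.

3


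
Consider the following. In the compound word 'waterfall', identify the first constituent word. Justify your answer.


Split 'waterfall' into 'water' + 'fall'. The first part is 'water'.

water


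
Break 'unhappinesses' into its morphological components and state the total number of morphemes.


Step 1: Identify prefix: 'un' (meaning: not/reverse)
Step 2: Identify root: 'happy'
Step 3: Identify suffix(es): 'ness, es'
Decomposition: un- (prefix: not/reverse) + happy (root) + -ness (suffix: state of) + -es (plural)
Total morphemes: 4

4 morphemes (un- (prefix: not/reverse) + happy (root) + -ness (suffix: state of) + -es (plural))


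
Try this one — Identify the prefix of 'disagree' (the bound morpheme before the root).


The word 'disagree' = 'dis' (prefix) + 'agree' (root). The prefix is 'dis'.

dis


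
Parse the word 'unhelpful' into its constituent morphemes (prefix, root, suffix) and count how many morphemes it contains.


Step 1: Identify prefix: 'un' (meaning: not/reverse)
Step 2: Identify root: 'help'
Step 3: Identify suffix(es): 'ful'
Decomposition: un- (prefix: not/reverse) + help (root) + -ful (suffix: full of)
Total morphemes: 3

3 morphemes (un- (prefix: not/reverse) + help (root) + -ful (suffix: full of))


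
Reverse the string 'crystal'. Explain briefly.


Reverse 'crystal' character by character: 'latsyrc'.

latsyrc


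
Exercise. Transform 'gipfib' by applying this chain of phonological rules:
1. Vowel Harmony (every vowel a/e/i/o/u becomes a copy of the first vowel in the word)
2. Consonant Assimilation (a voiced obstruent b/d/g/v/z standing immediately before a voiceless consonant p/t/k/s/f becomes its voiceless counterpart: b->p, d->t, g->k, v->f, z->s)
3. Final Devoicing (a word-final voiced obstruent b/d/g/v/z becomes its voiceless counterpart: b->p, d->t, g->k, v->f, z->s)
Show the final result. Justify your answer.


Starting form: 'gipfib'
Rule 1: Vowel Harmony: all vowels already match. No change.
Rule 2: Consonant Assimilation: no voiced obstruent (b/d/g/v/z) stands immediately before a voiceless consonant (p/t/k/s/f). No change.
Rule 3: Final Devoicing: word-final voiced obstruent 'b' becomes voiceless 'p'. 'gipfib' -> 'gipfip'
Final form: 'gipfip'

gipfip


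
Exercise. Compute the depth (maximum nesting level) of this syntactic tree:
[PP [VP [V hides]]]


Count bracket nesting levels:
'[' at pos 0: depth = 1
'[' at pos 4: depth = 2
'[' at pos 8: depth = 3
Maximum depth reached: 3

3


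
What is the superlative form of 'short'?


Apply superlative formation (add -est): 'short' -> 'shortest'.

shortest


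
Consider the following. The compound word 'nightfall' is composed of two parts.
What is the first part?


Split 'nightfall' into 'night' + 'fall'. The first part is 'night'.

night


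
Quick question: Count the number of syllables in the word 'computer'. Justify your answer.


Break 'computer' into syllables: com-pu-ter -> com | pu | ter = 3 syllables

3 syllables


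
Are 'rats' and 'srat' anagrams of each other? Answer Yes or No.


Sorted letters of 'rats': 'arst'
Sorted letters of 'srat': 'arst'
They match.

Yes


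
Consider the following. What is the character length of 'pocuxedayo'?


Spell out 'pocuxedayo' and number each letter: p(1), o(2), c(3), u(4), x(5), e(6), d(7), a(8), y(9), o(10). Total: 10 letters.

10


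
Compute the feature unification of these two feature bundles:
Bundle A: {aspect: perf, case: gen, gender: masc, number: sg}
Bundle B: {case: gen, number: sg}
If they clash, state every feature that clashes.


Compare features:
aspect: A=perf vs B=_ -> unified: perf
case: A=gen vs B=gen -> unified: gen
gender: A=masc vs B=_ -> unified: masc
number: A=sg vs B=sg -> unified: sg
No clashes found.

Unified: {aspect: perf, case: gen, gender: masc, number: sg}


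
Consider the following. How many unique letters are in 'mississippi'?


Unique letters in 'mississippi': {i, m, p, s} = 4 distinct letters.

4


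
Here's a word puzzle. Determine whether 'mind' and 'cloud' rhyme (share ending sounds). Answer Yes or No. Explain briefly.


Rime (stressed vowel + following sounds) of 'mind': -ind = /aɪnd/
Rime of 'cloud': -oud = /aʊd/
/aɪnd/ and /aʊd/ are different ending sounds, so the words do not rhyme.

No


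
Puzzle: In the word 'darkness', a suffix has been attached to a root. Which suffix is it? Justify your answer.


The word 'darkness' = 'dark' (root) + '-ness' (suffix). The suffix is '-ness'.

ness


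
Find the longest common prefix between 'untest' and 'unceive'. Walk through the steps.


Compare from the start: 2 characters match: 'un'. Mismatch at position 3: 't' vs 'c'.

un


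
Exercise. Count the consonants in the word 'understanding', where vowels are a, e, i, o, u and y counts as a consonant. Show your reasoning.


Consonants in 'understanding': n, d, r, s, t, n, d, n, g = 9 consonants.

9


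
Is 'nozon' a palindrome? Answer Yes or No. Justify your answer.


Forward: 'nozon'
Reversed: 'nozon'
They are identical.

Yes


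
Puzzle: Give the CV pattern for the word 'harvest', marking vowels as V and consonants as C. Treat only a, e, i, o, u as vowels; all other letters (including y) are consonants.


Letter mapping: h = C, a = V, r = C, v = C, e = V, s = C, t = C.

CVCCVCC


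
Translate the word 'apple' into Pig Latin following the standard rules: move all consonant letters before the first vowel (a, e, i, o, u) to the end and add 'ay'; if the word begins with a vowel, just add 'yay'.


'apple' starts with a vowel, so add 'yay': 'appleyay'.

appleyay


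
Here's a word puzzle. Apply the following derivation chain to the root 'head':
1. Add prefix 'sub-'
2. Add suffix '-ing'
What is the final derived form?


Step 1: Add prefix 'sub-' to 'head' = 'subhead'
Step 2: Add suffix '-ing' to 'subhead' = 'subheading'

subheading


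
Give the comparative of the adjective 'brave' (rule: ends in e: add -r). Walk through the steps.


Apply comparative formation (ends in e: add -r): 'brave' -> 'braver'.

braver


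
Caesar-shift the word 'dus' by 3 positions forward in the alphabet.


Shift each letter by 3: d -> g, u -> x, s -> v. Result: 'gxv'.

gxv


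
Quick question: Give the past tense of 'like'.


Apply rule: Add -d (word ends in -e). 'like' becomes 'liked'.

liked


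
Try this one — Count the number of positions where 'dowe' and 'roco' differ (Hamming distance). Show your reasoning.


Alignment:
Position 1: 'd' vs 'r' = DIFFER
Position 2: 'o' vs 'o' = match
Position 3: 'w' vs 'c' = DIFFER
Position 4: 'e' vs 'o' = DIFFER
Total differences: 3

3


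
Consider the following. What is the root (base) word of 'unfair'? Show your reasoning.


Remove prefix 'un' from 'unfair' to get root 'fair'.

fair


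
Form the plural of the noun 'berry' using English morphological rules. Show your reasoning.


Apply rule: Change -y to -ies (consonant + y). 'berry' becomes 'berries'.

berries


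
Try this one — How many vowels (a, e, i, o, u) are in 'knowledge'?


Vowels in 'knowledge': o, e, e = 3 vowels.

3


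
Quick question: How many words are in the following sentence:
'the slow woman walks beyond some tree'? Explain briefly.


Split into words: the | slow | woman | walks | beyond | some | tree = 7 words.

7


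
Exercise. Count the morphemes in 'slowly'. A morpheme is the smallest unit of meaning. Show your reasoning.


Decomposition: slow (root) + -ly (suffix) = 2 morpheme(s)

2 morphemes


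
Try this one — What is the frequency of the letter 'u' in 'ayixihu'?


Letter 'u' in 'ayixihu': found at position(s) 7 = 1 occurrence(s).

1


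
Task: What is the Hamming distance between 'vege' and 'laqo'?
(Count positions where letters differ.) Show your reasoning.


Alignment:
Position 1: 'v' vs 'l' = DIFFER
Position 2: 'e' vs 'a' = DIFFER
Position 3: 'g' vs 'q' = DIFFER
Position 4: 'e' vs 'o' = DIFFER
Total differences: 4

4


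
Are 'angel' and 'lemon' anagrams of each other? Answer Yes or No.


Sorted letters of 'angel': 'aegln'
Sorted letters of 'lemon': 'elmno'
They do not match.

No


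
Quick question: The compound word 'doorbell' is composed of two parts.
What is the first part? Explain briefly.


Split 'doorbell' into 'door' + 'bell'. The first part is 'door'.

door


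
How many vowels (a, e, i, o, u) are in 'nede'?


Vowels in 'nede': e, e = 2 vowels.

2


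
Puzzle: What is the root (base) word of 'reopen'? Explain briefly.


Remove prefix 're' from 'reopen' to get root 'open'.

open


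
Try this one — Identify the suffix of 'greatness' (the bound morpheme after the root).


The word 'greatness' = 'great' (root) + '-ness' (suffix). The suffix is '-ness'.

ness


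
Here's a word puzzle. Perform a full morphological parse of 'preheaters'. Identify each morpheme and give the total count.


Step 1: Identify prefix: 'pre' (meaning: before)
Step 2: Identify root: 'heat'
Step 3: Identify suffix(es): 'er, s'
Decomposition: pre- (prefix: before) + heat (root) + -er (suffix: one who) + -s (plural)
Total morphemes: 4

4 morphemes (pre- (prefix: before) + heat (root) + -er (suffix: one who) + -s (plural))


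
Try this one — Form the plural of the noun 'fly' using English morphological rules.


Apply rule: Change -y to -ies (consonant + y). 'fly' becomes 'flies'.

flies


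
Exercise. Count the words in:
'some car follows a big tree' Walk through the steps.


Split into words: some | car | follows | a | big | tree = 6 words.

6


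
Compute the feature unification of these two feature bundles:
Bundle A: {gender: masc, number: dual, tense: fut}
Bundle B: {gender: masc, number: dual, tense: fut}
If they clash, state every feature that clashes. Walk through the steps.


Compare features:
gender: A=masc vs B=masc -> unified: masc
number: A=dual vs B=dual -> unified: dual
tense: A=fut vs B=fut -> unified: fut
No clashes found.

Unified: {gender: masc, number: dual, tense: fut}


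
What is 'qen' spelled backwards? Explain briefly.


Reverse 'qen' character by character: 'neq'.

neq


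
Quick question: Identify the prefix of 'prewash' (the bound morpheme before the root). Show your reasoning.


The word 'prewash' = 'pre' (prefix) + 'wash' (root). The prefix is 'pre'.

pre


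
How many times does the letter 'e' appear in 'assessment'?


Letter 'e' in 'assessment': found at position(s) 4, 8 = 2 occurrence(s).

2


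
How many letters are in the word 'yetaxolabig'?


Spell out 'yetaxolabig' and number each letter: y(1), e(2), t(3), a(4), x(5), o(6), l(7), a(8), b(9), i(10), g(11). Total: 11 letters.

11


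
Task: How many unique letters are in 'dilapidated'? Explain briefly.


Unique letters in 'dilapidated': {a, d, e, i, l, p, t} = 7 distinct letters.

7


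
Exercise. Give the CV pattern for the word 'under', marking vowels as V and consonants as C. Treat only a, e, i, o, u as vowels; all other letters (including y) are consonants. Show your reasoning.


Letter mapping: u = V, n = C, d = C, e = V, r = C.

VCCVC


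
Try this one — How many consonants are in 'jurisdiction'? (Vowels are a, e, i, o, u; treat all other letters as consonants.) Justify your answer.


Consonants in 'jurisdiction': j, r, s, d, c, t, n = 7 consonants.

7


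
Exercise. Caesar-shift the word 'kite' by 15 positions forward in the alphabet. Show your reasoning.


Shift each letter by 15: k -> z, i -> x, t -> i, e -> t. Result: 'zxit'.

zxit


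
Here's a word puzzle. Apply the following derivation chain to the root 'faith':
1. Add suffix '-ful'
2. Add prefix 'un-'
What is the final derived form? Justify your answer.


Step 1: Add suffix '-ful' to 'faith' = 'faithful'
Step 2: Add prefix 'un-' to 'faithful' = 'unfaithful'

unfaithful


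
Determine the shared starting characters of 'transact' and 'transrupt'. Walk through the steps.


Compare from the start: 5 characters match: 'trans'. Mismatch at position 6: 'a' vs 'r'.

trans


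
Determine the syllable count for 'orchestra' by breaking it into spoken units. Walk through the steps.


Break 'orchestra' into syllables: or-ches-tra -> or | ches | tra = 3 syllables

3 syllables


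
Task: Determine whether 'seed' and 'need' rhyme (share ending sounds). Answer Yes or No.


Rime (stressed vowel + following sounds) of 'seed': -eed = /iːd/
Rime of 'need': -eed = /iːd/
/iːd/ and /iːd/ are the same ending sound, so the words rhyme.

Yes


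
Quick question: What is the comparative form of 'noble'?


Apply comparative formation (ends in e: add -r): 'noble' -> 'nobler'.

nobler


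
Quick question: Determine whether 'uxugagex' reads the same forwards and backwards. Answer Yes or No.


Forward: 'uxugagex'
Reversed: 'xegaguxu'
They differ.

No


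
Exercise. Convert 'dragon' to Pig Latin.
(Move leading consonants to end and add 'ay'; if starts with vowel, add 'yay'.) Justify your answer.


'dragon': move consonant cluster 'dr' to end and add 'ay': 'agondray'.

agondray


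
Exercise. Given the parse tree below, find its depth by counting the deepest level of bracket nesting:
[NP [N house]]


Count bracket nesting levels:
'[' at pos 0: depth = 1
'[' at pos 4: depth = 2
Maximum depth reached: 2

2


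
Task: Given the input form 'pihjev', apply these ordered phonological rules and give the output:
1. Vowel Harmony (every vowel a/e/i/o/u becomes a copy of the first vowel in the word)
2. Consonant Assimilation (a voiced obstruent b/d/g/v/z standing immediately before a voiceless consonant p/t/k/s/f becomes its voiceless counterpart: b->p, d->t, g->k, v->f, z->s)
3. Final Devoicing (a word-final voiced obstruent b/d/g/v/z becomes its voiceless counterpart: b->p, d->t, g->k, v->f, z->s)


Starting form: 'pihjev'
Rule 1: Vowel Harmony: all vowels become 'i' (matching first vowel). 'pihjev' -> 'pihjiv'
Rule 2: Consonant Assimilation: no voiced obstruent (b/d/g/v/z) stands immediately before a voiceless consonant (p/t/k/s/f). No change.
Rule 3: Final Devoicing: word-final voiced obstruent 'v' becomes voiceless 'f'. 'pihjiv' -> 'pihjif'
Final form: 'pihjif'

pihjif


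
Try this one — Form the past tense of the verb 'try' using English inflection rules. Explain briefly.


Apply rule: Change -y to -ied. 'try' becomes 'tried'.

tried


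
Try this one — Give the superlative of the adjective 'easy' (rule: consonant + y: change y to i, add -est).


Apply superlative formation (consonant + y: change y to i, add -est): 'easy' -> 'easiest'.

easiest


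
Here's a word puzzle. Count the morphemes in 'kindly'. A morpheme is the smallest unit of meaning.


Decomposition: kind (root) + -ly (suffix) = 2 morpheme(s)

2 morphemes


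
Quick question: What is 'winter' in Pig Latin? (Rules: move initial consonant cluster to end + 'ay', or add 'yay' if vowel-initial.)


'winter': move consonant cluster 'w' to end and add 'ay': 'interway'.

interway


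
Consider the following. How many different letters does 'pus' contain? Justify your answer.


Unique letters in 'pus': {p, s, u} = 3 distinct letters.

3


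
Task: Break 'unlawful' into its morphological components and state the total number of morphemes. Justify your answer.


Step 1: Identify prefix: 'un' (meaning: not/reverse)
Step 2: Identify root: 'law'
Step 3: Identify suffix(es): 'ful'
Decomposition: un- (prefix: not/reverse) + law (root) + -ful (suffix: full of)
Total morphemes: 3

3 morphemes (un- (prefix: not/reverse) + law (root) + -ful (suffix: full of))


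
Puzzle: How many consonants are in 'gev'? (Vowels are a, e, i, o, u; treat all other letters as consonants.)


Consonants in 'gev': g, v = 2 consonants.

2


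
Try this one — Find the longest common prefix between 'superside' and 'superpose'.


Compare from the start: 5 characters match: 'super'. Mismatch at position 6: 's' vs 'p'.

super


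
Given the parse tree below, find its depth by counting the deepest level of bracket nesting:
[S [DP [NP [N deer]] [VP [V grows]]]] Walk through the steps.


Count bracket nesting levels:
'[' at pos 0: depth = 1
'[' at pos 3: depth = 2
'[' at pos 7: depth = 3
'[' at pos 11: depth = 4
'[' at pos 21: depth = 3
'[' at pos 25: depth = 4
Maximum depth reached: 4

4


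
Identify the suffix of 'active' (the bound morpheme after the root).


The word 'active' = 'act' (root) + '-ive' (suffix). The suffix is '-ive'.

ive


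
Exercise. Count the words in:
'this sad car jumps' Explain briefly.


Split into words: this | sad | car | jumps = 4 words.

4


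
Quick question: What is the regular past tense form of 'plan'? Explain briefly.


Apply rule: Double final consonant and add -ed. 'plan' becomes 'planned'.

planned


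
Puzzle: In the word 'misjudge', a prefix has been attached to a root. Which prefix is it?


The word 'misjudge' = 'mis' (prefix) + 'judge' (root). The prefix is 'mis'.

mis


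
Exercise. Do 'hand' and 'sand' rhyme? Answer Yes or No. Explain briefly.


Rime (stressed vowel + following sounds) of 'hand': -and = /ænd/
Rime of 'sand': -and = /ænd/
/ænd/ and /ænd/ are the same ending sound, so the words rhyme.

Yes


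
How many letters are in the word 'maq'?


Spell out 'maq' and number each letter: m(1), a(2), q(3). Total: 3 letters.

3


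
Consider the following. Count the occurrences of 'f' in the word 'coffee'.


Letter 'f' in 'coffee': found at position(s) 3, 4 = 2 occurrence(s).

2


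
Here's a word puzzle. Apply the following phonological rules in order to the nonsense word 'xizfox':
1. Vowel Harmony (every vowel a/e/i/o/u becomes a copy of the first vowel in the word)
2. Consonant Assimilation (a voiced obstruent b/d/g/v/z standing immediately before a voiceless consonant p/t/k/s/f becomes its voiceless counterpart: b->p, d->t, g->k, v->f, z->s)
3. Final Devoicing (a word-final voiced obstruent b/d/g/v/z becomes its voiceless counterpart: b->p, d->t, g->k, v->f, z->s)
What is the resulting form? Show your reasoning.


Starting form: 'xizfox'
Rule 1: Vowel Harmony: all vowels become 'i' (matching first vowel). 'xizfox' -> 'xizfix'
Rule 2: Consonant Assimilation: voiced obstruent before voiceless consonant becomes voiceless ('zf' -> 'sf'). 'xizfix' -> 'xisfix'
Rule 3: Final Devoicing: final consonant 'x' is not one of the voiced obstruents b/d/g/v/z. No change.
Final form: 'xisfix'

xisfix


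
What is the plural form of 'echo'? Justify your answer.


Apply rule: Add -es (consonant + o). 'echo' becomes 'echoes'.

echoes


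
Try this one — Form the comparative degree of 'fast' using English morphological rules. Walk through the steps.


Apply comparative formation (add -er): 'fast' -> 'faster'.

faster


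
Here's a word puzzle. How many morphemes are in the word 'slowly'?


Decomposition: slow (root) + -ly (suffix) = 2 morpheme(s)

2 morphemes


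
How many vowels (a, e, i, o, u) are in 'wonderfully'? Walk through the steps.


Vowels in 'wonderfully': o, e, u = 3 vowels.

3


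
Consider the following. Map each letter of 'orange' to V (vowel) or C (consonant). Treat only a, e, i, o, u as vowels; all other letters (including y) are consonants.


Letter mapping: o = V, r = C, a = V, n = C, g = C, e = V.

VCVCCV


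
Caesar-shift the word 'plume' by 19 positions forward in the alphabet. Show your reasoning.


Shift each letter by 19: p -> i, l -> e, u -> n, m -> f, e -> x. Result: 'ienfx'.

ienfx


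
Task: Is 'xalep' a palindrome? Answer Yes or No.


Forward: 'xalep'
Reversed: 'pelax'
They differ.

No


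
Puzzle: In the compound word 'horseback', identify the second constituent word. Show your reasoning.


Split 'horseback' into 'horse' + 'back'. The second part is 'back'.

back


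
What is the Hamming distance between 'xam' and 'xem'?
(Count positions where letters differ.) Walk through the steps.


Alignment:
Position 1: 'x' vs 'x' = match
Position 2: 'a' vs 'e' = DIFFER
Position 3: 'm' vs 'm' = match
Total differences: 1

1


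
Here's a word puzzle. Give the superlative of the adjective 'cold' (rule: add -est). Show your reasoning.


Apply superlative formation (add -est): 'cold' -> 'coldest'.

coldest


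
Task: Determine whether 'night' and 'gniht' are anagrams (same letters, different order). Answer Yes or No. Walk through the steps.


Sorted letters of 'night': 'ghint'
Sorted letters of 'gniht': 'ghint'
They match.

Yes


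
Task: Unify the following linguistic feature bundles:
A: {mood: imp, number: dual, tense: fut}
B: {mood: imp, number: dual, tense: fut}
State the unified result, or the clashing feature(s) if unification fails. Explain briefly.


Compare features:
mood: A=imp vs B=imp -> unified: imp
number: A=dual vs B=dual -> unified: dual
tense: A=fut vs B=fut -> unified: fut
No clashes found.

Unified: {mood: imp, number: dual, tense: fut}


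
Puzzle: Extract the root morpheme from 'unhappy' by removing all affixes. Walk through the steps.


Remove prefix 'un' from 'unhappy' to get root 'happy'.

happy


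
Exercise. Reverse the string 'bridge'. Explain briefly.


Reverse 'bridge' character by character: 'egdirb'.

egdirb


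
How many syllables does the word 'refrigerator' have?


Break 'refrigerator' into syllables: re-frig-er-a-tor -> re | frig | er | a | tor = 5 syllables

5 syllables


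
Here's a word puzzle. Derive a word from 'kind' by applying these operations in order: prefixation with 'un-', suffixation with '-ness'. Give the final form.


Step 1: Add prefix 'un-' to 'kind' = 'unkind'
Step 2: Add suffix '-ness' to 'unkind' = 'unkindness'

unkindness


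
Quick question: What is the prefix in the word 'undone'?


The word 'undone' = 'un' (prefix) + 'done' (root). The prefix is 'un'.

un


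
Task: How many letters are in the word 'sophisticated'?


Spell out 'sophisticated' and number each letter: s(1), o(2), p(3), h(4), i(5), s(6), t(7), i(8), c(9), a(10), t(11), e(12), d(13). Total: 13 letters.

13


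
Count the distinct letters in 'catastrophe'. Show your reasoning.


Unique letters in 'catastrophe': {a, c, e, h, o, p, r, s, t} = 9 distinct letters.

9


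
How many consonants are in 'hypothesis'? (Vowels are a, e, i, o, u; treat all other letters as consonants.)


Consonants in 'hypothesis': h, y, p, t, h, s, s = 7 consonants.

7


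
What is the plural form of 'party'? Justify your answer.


Apply rule: Change -y to -ies (consonant + y). 'party' becomes 'parties'.

parties


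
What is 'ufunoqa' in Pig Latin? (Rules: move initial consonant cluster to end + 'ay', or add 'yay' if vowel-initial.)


'ufunoqa' starts with a vowel, so add 'yay': 'ufunoqayay'.

ufunoqayay


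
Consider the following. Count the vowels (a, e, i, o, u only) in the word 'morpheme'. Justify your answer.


Vowels in 'morpheme': o, e, e = 3 vowels.

3


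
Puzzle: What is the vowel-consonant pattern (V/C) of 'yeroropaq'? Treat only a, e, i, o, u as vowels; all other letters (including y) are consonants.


Letter mapping: y = C, e = V, r = C, o = V, r = C, o = V, p = C, a = V, q = C.

CVCVCVCVC


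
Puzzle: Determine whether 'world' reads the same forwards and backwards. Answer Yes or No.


Forward: 'world'
Reversed: 'dlrow'
They differ.

No


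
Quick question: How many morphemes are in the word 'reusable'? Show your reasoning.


Decomposition: re- (prefix) + use (root) + -able (suffix) = 3 morpheme(s)

3 morphemes


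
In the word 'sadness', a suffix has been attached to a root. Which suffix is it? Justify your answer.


The word 'sadness' = 'sad' (root) + '-ness' (suffix). The suffix is '-ness'.

ness


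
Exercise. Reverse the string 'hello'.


Reverse 'hello' character by character: 'olleh'.

olleh


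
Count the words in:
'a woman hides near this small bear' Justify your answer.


Split into words: a | woman | hides | near | this | small | bear = 7 words.

7


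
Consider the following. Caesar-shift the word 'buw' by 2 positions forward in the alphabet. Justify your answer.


Shift each letter by 2: b -> d, u -> w, w -> y. Result: 'dwy'.

dwy


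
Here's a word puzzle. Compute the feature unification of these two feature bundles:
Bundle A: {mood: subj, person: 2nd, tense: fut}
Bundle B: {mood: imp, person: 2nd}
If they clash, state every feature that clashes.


Compare features:
mood: A=subj vs B=imp -> CLASH
person: A=2nd vs B=2nd -> unified: 2nd
tense: A=fut vs B=_ -> unified: fut
Clash detected on feature 'mood' (subj vs imp); unification fails.

CLASH on 'mood' (subj vs imp)


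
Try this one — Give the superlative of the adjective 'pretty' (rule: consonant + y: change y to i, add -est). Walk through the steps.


Apply superlative formation (consonant + y: change y to i, add -est): 'pretty' -> 'prettiest'.

prettiest


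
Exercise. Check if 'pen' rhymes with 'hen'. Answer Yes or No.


Rime (stressed vowel + following sounds) of 'pen': -en = /ɛn/
Rime of 'hen': -en = /ɛn/
/ɛn/ and /ɛn/ are the same ending sound, so the words rhyme.

Yes


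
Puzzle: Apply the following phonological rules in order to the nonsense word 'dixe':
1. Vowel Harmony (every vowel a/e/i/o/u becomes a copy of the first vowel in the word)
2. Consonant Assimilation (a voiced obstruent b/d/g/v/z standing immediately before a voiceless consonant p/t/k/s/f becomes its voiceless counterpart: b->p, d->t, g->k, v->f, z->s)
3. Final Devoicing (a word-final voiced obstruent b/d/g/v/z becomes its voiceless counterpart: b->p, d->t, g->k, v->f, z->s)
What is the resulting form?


Starting form: 'dixe'
Rule 1: Vowel Harmony: all vowels become 'i' (matching first vowel). 'dixe' -> 'dixi'
Rule 2: Consonant Assimilation: no voiced obstruent (b/d/g/v/z) stands immediately before a voiceless consonant (p/t/k/s/f). No change.
Rule 3: Final Devoicing: the word ends in the vowel 'i', not a consonant. No change.
Final form: 'dixi'

dixi


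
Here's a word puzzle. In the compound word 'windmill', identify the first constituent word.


Split 'windmill' into 'wind' + 'mill'. The first part is 'wind'.

wind


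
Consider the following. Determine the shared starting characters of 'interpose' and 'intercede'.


Compare from the start: 5 characters match: 'inter'. Mismatch at position 6: 'p' vs 'c'.

inter
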